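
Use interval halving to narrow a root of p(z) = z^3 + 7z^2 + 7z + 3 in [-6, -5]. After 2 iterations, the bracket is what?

[-6, -5.75]

midpoint -5.5: p = 9.875 > 0 → [-6, -5.5]
midpoint -5.75: p = 4.078125 > 0 → [-6, -5.75]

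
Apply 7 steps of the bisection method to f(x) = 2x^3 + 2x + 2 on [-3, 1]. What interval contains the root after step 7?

midpoint -1: f = -2 < 0 → [-1, 1]
midpoint 0: f = 2 > 0 → [-1, 0]
midpoint -0.5: f = 0.75 > 0 → [-1, -0.5]
midpoint -0.75: f = -0.3438 < 0 → [-0.75, -0.5]
midpoint -0.625: f = 0.2617 > 0 → [-0.75, -0.625]
midpoint -0.6875: f = -0.0249 < 0 → [-0.6875, -0.625]
midpoint -0.65625: f = 0.1223 > 0 → [-0.6875, -0.65625]

[-0.6875, -0.65625]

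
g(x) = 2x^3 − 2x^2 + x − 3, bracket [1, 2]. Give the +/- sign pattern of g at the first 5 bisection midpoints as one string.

+--++

midpoint 1.5: g = 0.75 > 0 → [1, 1.5]
midpoint 1.25: g = -0.96875 < 0 → [1.25, 1.5]
midpoint 1.375: g = -0.207031 < 0 → [1.375, 1.5]
midpoint 1.4375: g = 0.2456 > 0 → [1.375, 1.4375]
midpoint 1.40625: g = 0.013 > 0 → [1.375, 1.40625]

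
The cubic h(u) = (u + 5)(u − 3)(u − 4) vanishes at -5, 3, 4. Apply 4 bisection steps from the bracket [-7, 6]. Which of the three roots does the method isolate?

h(-0.5) = 70.875 > 0, so the root lies in [-7, -0.5]
h(-3.75) = 65.390625 > 0, so the root lies in [-7, -3.75]
h(-5.375) = -29.443359 < 0, so the root lies in [-5.375, -3.75]
h(-4.5625) = 28.3298 > 0, so the root lies in [-5.375, -4.5625]

-5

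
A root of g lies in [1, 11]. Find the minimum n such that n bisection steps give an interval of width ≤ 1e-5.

Width after n steps is 10/2^n. Need 2^n ≥ 10/1e-5 = 1000000.
2^19 = 524288 < 1000000 ≤ 2^20 = 1048576, so n = 20.

20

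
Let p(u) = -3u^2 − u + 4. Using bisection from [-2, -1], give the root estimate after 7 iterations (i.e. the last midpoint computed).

midpoint -1.5: p = -1.25 < 0 → [-1.5, -1]
midpoint -1.25: p = 0.5625 > 0 → [-1.5, -1.25]
midpoint -1.375: p = -0.296875 < 0 → [-1.375, -1.25]
midpoint -1.3125: p = 0.1445 > 0 → [-1.375, -1.3125]
midpoint -1.34375: p = -0.0732 < 0 → [-1.34375, -1.3125]
midpoint -1.328125: p = 0.0364 > 0 → [-1.34375, -1.328125]
midpoint -1.3359375: p = -0.0182 < 0 → [-1.3359375, -1.328125]

-1.3359375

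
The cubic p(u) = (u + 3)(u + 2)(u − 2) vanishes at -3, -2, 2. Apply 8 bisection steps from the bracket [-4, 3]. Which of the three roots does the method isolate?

2

u = -0.5 gives p = -9.375, negative; keep [-0.5, 3]
u = 1.25 gives p = -10.359375, negative; keep [1.25, 3]
u = 2.125 gives p = 2.642578, positive; keep [1.25, 2.125]
u = 1.6875 gives p = -5.4016, negative; keep [1.6875, 2.125]
u = 1.90625 gives p = -1.7967, negative; keep [1.90625, 2.125]
u = 2.015625 gives p = 0.3147, positive; keep [1.90625, 2.015625]
u = 1.9609375 gives p = -0.7676, negative; keep [1.9609375, 2.015625]
u = 1.98828125 gives p = -0.2331, negative; keep [1.98828125, 2.015625]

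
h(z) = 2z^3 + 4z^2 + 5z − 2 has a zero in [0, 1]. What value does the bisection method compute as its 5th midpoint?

midpoint 0.5: h = 1.75 > 0 → [0, 0.5]
midpoint 0.25: h = -0.46875 < 0 → [0.25, 0.5]
midpoint 0.375: h = 0.542969 > 0 → [0.25, 0.375]
midpoint 0.3125: h = 0.0142 > 0 → [0.25, 0.3125]
midpoint 0.28125: h = -0.2328 < 0 → [0.28125, 0.3125]

0.28125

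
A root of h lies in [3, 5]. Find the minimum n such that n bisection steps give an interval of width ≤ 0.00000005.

Width after n steps is 2/2^n. Need 2^n ≥ 2/0.00000005 = 40000000.
2^25 = 33554432 < 40000000 ≤ 2^26 = 67108864, so n = 26.

26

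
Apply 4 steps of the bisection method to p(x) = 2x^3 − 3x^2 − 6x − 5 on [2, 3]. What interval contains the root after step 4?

[2.8125, 2.875]

p(2.5) = -7.5 < 0, so the root lies in [2.5, 3]
p(2.75) = -2.59375 < 0, so the root lies in [2.75, 3]
p(2.875) = 0.480469 > 0, so the root lies in [2.75, 2.875]
p(2.8125) = -1.1108 < 0, so the root lies in [2.8125, 2.875]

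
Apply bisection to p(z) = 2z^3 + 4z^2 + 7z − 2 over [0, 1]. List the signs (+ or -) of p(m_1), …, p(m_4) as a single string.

z = 0.5 gives p = 2.75, positive; keep [0, 0.5]
z = 0.25 gives p = 0.03125, positive; keep [0, 0.25]
z = 0.125 gives p = -1.058594, negative; keep [0.125, 0.25]
z = 0.1875 gives p = -0.5337, negative; keep [0.1875, 0.25]

++--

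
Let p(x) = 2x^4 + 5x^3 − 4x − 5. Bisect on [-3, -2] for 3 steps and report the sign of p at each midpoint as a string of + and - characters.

x = -2.5 gives p = 5, positive; keep [-2.5, -2]
x = -2.25 gives p = -1.695312, negative; keep [-2.5, -2.25]
x = -2.375 gives p = 1.150879, positive; keep [-2.375, -2.25]

+-+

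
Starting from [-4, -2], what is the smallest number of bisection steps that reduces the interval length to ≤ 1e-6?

Width after n steps is 2/2^n. Need 2^n ≥ 2/1e-6 = 2000000.
2^20 = 1048576 < 2000000 ≤ 2^21 = 2097152, so n = 21.

21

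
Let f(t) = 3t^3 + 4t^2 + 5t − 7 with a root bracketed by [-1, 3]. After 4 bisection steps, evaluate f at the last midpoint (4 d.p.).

0.2656

midpoint 1: f = 5 > 0 → [-1, 1]
midpoint 0: f = -7 < 0 → [0, 1]
midpoint 0.5: f = -3.125 < 0 → [0.5, 1]
midpoint 0.75: f = 0.2656 > 0 → [0.5, 0.75]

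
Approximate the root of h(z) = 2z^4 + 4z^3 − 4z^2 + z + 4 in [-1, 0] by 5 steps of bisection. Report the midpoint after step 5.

h(-0.5) = 2.125 > 0, so the root lies in [-1, -0.5]
h(-0.75) = -0.054688 < 0, so the root lies in [-0.75, -0.5]
h(-0.625) = 1.141113 > 0, so the root lies in [-0.75, -0.625]
h(-0.6875) = 0.5689 > 0, so the root lies in [-0.75, -0.6875]
h(-0.71875) = 0.2634 > 0, so the root lies in [-0.75, -0.71875]

-0.71875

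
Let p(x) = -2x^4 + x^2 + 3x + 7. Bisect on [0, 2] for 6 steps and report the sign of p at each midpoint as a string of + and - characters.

midpoint 1: p = 9 > 0 → [1, 2]
midpoint 1.5: p = 3.625 > 0 → [1.5, 2]
midpoint 1.75: p = -3.445312 < 0 → [1.5, 1.75]
midpoint 1.625: p = 0.5698 > 0 → [1.625, 1.75]
midpoint 1.6875: p = -1.3081 < 0 → [1.625, 1.6875]
midpoint 1.65625: p = -0.338 < 0 → [1.625, 1.65625]

++-+--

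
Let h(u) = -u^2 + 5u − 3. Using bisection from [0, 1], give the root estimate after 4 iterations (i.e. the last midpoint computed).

0.6875

u = 0.5 gives h = -0.75, negative; keep [0.5, 1]
u = 0.75 gives h = 0.1875, positive; keep [0.5, 0.75]
u = 0.625 gives h = -0.265625, negative; keep [0.625, 0.75]
u = 0.6875 gives h = -0.0352, negative; keep [0.6875, 0.75]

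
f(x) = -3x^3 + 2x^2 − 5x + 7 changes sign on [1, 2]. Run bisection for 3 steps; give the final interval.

x = 1.5 gives f = -6.125, negative; keep [1, 1.5]
x = 1.25 gives f = -1.984375, negative; keep [1, 1.25]
x = 1.125 gives f = -0.365234, negative; keep [1, 1.125]

[1, 1.125]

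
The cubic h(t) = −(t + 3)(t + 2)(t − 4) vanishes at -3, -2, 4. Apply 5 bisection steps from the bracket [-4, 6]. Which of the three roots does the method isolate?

4

midpoint 1: h = 36 > 0 → [1, 6]
midpoint 3.5: h = 17.875 > 0 → [3.5, 6]
midpoint 4.75: h = -39.234375 < 0 → [3.5, 4.75]
midpoint 4.125: h = -5.4551 < 0 → [3.5, 4.125]
midpoint 3.8125: h = 7.4246 > 0 → [3.8125, 4.125]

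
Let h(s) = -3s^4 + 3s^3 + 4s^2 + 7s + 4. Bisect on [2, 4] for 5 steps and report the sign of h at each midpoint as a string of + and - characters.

midpoint 3: h = -101 < 0 → [2, 3]
midpoint 2.5: h = -23.8125 < 0 → [2, 2.5]
midpoint 2.25: h = -2.714844 < 0 → [2, 2.25]
midpoint 2.125: h = 4.552 > 0 → [2.125, 2.25]
midpoint 2.1875: h = 1.1626 > 0 → [2.1875, 2.25]

---++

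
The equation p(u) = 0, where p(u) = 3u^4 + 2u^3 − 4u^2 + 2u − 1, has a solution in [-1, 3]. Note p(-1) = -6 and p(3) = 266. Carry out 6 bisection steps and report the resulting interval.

u = 1 gives p = 2, positive; keep [-1, 1]
u = 0 gives p = -1, negative; keep [0, 1]
u = 0.5 gives p = -0.5625, negative; keep [0.5, 1]
u = 0.75 gives p = 0.043, positive; keep [0.5, 0.75]
u = 0.625 gives p = -0.3665, negative; keep [0.625, 0.75]
u = 0.6875 gives p = -0.1955, negative; keep [0.6875, 0.75]

[0.6875, 0.75]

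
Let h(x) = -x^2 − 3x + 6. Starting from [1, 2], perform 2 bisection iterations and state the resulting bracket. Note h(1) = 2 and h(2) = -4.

midpoint 1.5: h = -0.75 < 0 → [1, 1.5]
midpoint 1.25: h = 0.6875 > 0 → [1.25, 1.5]

[1.25, 1.5]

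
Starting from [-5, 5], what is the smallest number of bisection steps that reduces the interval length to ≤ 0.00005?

18

Width after n steps is 10/2^n. Need 2^n ≥ 10/0.00005 = 200000.
2^17 = 131072 < 200000 ≤ 2^18 = 262144, so n = 18.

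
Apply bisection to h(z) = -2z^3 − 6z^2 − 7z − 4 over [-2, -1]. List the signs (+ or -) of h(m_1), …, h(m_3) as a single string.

-++

m = -1.5, h(m) = -0.25 (−); new bracket [-2, -1.5]
m = -1.75, h(m) = 0.59375 (+); new bracket [-1.75, -1.5]
m = -1.625, h(m) = 0.113281 (+); new bracket [-1.625, -1.5]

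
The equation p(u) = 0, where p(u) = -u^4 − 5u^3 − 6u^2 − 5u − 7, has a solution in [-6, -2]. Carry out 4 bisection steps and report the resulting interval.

p(-4) = -19 < 0, so the root lies in [-4, -2]
p(-3) = 8 > 0, so the root lies in [-4, -3]
p(-3.5) = 1.3125 > 0, so the root lies in [-4, -3.5]
p(-3.75) = -6.707 < 0, so the root lies in [-3.75, -3.5]

[-3.75, -3.5]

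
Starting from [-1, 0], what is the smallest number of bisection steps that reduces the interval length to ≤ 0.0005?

11

Width after n steps is 1/2^n. Need 2^n ≥ 1/0.0005 = 2000.
2^10 = 1024 < 2000 ≤ 2^11 = 2048, so n = 11.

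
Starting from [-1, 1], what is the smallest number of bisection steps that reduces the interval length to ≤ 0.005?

Width after n steps is 2/2^n. Need 2^n ≥ 2/0.005 = 400.
2^8 = 256 < 400 ≤ 2^9 = 512, so n = 9.

9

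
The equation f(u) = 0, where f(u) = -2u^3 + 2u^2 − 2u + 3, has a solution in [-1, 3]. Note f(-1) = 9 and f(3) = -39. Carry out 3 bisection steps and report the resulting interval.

[1, 1.5]

m = 1, f(m) = 1 (+); new bracket [1, 3]
m = 2, f(m) = -9 (−); new bracket [1, 2]
m = 1.5, f(m) = -2.25 (−); new bracket [1, 1.5]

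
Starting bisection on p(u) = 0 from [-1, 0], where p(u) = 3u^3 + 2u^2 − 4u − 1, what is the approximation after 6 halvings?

-0.234375

u = -0.5 gives p = 1.125, positive; keep [-0.5, 0]
u = -0.25 gives p = 0.078125, positive; keep [-0.25, 0]
u = -0.125 gives p = -0.474609, negative; keep [-0.25, -0.125]
u = -0.1875 gives p = -0.1995, negative; keep [-0.25, -0.1875]
u = -0.21875 gives p = -0.0607, negative; keep [-0.25, -0.21875]
u = -0.234375 gives p = 0.0087, positive; keep [-0.234375, -0.21875]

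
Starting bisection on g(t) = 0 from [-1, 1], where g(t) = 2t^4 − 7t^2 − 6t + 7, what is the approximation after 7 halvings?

0.703125

g(0) = 7 > 0, so the root lies in [0, 1]
g(0.5) = 2.375 > 0, so the root lies in [0.5, 1]
g(0.75) = -0.804688 < 0, so the root lies in [0.5, 0.75]
g(0.625) = 0.8208 > 0, so the root lies in [0.625, 0.75]
g(0.6875) = 0.0132 > 0, so the root lies in [0.6875, 0.75]
g(0.71875) = -0.395 < 0, so the root lies in [0.6875, 0.71875]
g(0.703125) = -0.1906 < 0, so the root lies in [0.6875, 0.703125]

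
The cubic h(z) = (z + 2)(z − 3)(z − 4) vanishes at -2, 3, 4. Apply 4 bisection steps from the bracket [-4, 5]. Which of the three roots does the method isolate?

-2

h(0.5) = 21.875 > 0, so the root lies in [-4, 0.5]
h(-1.75) = 6.828125 > 0, so the root lies in [-4, -1.75]
h(-2.875) = -35.341797 < 0, so the root lies in [-2.875, -1.75]
h(-2.3125) = -10.4797 < 0, so the root lies in [-2.3125, -1.75]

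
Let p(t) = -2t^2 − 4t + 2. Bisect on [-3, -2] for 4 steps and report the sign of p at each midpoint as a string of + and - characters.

-++-

t = -2.5 gives p = -0.5, negative; keep [-2.5, -2]
t = -2.25 gives p = 0.875, positive; keep [-2.5, -2.25]
t = -2.375 gives p = 0.21875, positive; keep [-2.5, -2.375]
t = -2.4375 gives p = -0.1328, negative; keep [-2.4375, -2.375]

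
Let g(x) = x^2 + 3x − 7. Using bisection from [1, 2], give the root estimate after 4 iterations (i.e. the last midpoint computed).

g(1.5) = -0.25 < 0, so the root lies in [1.5, 2]
g(1.75) = 1.3125 > 0, so the root lies in [1.5, 1.75]
g(1.625) = 0.515625 > 0, so the root lies in [1.5, 1.625]
g(1.5625) = 0.1289 > 0, so the root lies in [1.5, 1.5625]

1.5625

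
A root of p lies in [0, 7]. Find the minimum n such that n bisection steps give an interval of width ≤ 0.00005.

18

Width after n steps is 7/2^n. Need 2^n ≥ 7/0.00005 = 140000.
2^17 = 131072 < 140000 ≤ 2^18 = 262144, so n = 18.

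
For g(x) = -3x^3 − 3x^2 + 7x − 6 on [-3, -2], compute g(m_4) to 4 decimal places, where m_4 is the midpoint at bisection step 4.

midpoint -2.5: g = 4.625 > 0 → [-2.5, -2]
midpoint -2.25: g = -2.765625 < 0 → [-2.5, -2.25]
midpoint -2.375: g = 0.642578 > 0 → [-2.375, -2.25]
midpoint -2.3125: g = -1.1311 < 0 → [-2.375, -2.3125]

-1.1311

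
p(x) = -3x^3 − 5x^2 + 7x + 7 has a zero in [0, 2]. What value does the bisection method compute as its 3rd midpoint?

1.25

midpoint 1: p = 6 > 0 → [1, 2]
midpoint 1.5: p = -3.875 < 0 → [1, 1.5]
midpoint 1.25: p = 2.078125 > 0 → [1.25, 1.5]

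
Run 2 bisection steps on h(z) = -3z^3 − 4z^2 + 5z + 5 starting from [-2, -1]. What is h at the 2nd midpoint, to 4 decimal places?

h(-1.5) = -1.375 < 0, so the root lies in [-2, -1.5]
h(-1.75) = 0.078125 > 0, so the root lies in [-1.75, -1.5]

0.0781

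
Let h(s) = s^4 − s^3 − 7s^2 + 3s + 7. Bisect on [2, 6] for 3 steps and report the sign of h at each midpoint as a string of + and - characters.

m = 4, h(m) = 99 (+); new bracket [2, 4]
m = 3, h(m) = 7 (+); new bracket [2, 3]
m = 2.5, h(m) = -5.8125 (−); new bracket [2.5, 3]

++-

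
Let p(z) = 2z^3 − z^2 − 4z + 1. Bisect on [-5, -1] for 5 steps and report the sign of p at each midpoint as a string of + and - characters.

z = -3 gives p = -50, negative; keep [-3, -1]
z = -2 gives p = -11, negative; keep [-2, -1]
z = -1.5 gives p = -2, negative; keep [-1.5, -1]
z = -1.25 gives p = 0.5312, positive; keep [-1.5, -1.25]
z = -1.375 gives p = -0.5898, negative; keep [-1.375, -1.25]

---+-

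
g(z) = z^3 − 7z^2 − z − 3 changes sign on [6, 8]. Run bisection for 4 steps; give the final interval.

[7.125, 7.25]

z = 7 gives g = -10, negative; keep [7, 8]
z = 7.5 gives g = 17.625, positive; keep [7, 7.5]
z = 7.25 gives g = 2.890625, positive; keep [7, 7.25]
z = 7.125 gives g = -3.7793, negative; keep [7.125, 7.25]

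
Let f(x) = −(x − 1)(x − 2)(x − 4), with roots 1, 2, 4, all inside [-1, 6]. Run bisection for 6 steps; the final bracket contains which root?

4

midpoint 2.5: f = 1.125 > 0 → [2.5, 6]
midpoint 4.25: f = -1.828125 < 0 → [2.5, 4.25]
midpoint 3.375: f = 2.041016 > 0 → [3.375, 4.25]
midpoint 3.8125: f = 0.9558 > 0 → [3.8125, 4.25]
midpoint 4.03125: f = -0.1924 < 0 → [3.8125, 4.03125]
midpoint 3.921875: f = 0.4387 > 0 → [3.921875, 4.03125]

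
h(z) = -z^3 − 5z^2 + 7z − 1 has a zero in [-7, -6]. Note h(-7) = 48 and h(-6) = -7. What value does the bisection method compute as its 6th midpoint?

-6.171875

midpoint -6.5: h = 16.875 > 0 → [-6.5, -6]
midpoint -6.25: h = 4.078125 > 0 → [-6.25, -6]
midpoint -6.125: h = -1.669922 < 0 → [-6.25, -6.125]
midpoint -6.1875: h = 1.1511 > 0 → [-6.1875, -6.125]
midpoint -6.15625: h = -0.2726 < 0 → [-6.1875, -6.15625]
midpoint -6.171875: h = 0.436 > 0 → [-6.171875, -6.15625]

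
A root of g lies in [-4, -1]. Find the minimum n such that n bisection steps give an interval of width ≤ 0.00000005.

26

Width after n steps is 3/2^n. Need 2^n ≥ 3/0.00000005 = 60000000.
2^25 = 33554432 < 60000000 ≤ 2^26 = 67108864, so n = 26.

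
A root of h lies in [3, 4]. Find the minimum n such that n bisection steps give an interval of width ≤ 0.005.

Width after n steps is 1/2^n. Need 2^n ≥ 1/0.005 = 200.
2^7 = 128 < 200 ≤ 2^8 = 256, so n = 8.

8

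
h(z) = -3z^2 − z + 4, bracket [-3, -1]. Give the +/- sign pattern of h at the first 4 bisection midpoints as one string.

--+-

z = -2 gives h = -6, negative; keep [-2, -1]
z = -1.5 gives h = -1.25, negative; keep [-1.5, -1]
z = -1.25 gives h = 0.5625, positive; keep [-1.5, -1.25]
z = -1.375 gives h = -0.2969, negative; keep [-1.375, -1.25]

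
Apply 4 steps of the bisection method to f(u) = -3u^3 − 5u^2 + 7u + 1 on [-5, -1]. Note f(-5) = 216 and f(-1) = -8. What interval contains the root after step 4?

u = -3 gives f = 16, positive; keep [-3, -1]
u = -2 gives f = -9, negative; keep [-3, -2]
u = -2.5 gives f = -0.875, negative; keep [-3, -2.5]
u = -2.75 gives f = 6.3281, positive; keep [-2.75, -2.5]

[-2.75, -2.5]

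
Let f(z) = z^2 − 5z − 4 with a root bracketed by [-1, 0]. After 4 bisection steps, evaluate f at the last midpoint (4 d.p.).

m = -0.5, f(m) = -1.25 (−); new bracket [-1, -0.5]
m = -0.75, f(m) = 0.3125 (+); new bracket [-0.75, -0.5]
m = -0.625, f(m) = -0.484375 (−); new bracket [-0.75, -0.625]
m = -0.6875, f(m) = -0.0898 (−); new bracket [-0.75, -0.6875]

-0.0898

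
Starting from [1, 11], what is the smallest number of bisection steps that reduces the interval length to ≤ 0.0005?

Width after n steps is 10/2^n. Need 2^n ≥ 10/0.0005 = 20000.
2^14 = 16384 < 20000 ≤ 2^15 = 32768, so n = 15.

15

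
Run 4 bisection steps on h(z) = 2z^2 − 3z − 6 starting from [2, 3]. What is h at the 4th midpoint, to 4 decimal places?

0.3828

midpoint 2.5: h = -1 < 0 → [2.5, 3]
midpoint 2.75: h = 0.875 > 0 → [2.5, 2.75]
midpoint 2.625: h = -0.09375 < 0 → [2.625, 2.75]
midpoint 2.6875: h = 0.3828 > 0 → [2.625, 2.6875]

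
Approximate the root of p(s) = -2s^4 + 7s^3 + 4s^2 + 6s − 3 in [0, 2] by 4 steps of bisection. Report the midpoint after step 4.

0.375

midpoint 1: p = 12 > 0 → [0, 1]
midpoint 0.5: p = 1.75 > 0 → [0, 0.5]
midpoint 0.25: p = -1.148438 < 0 → [0.25, 0.5]
midpoint 0.375: p = 0.1421 > 0 → [0.25, 0.375]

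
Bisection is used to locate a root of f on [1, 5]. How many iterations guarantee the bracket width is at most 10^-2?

9

Width after n steps is 4/2^n. Need 2^n ≥ 4/10^-2 = 400.
2^8 = 256 < 400 ≤ 2^9 = 512, so n = 9.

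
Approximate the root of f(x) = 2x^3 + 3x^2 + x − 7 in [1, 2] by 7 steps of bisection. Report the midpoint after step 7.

1.0703125

m = 1.5, f(m) = 8 (+); new bracket [1, 1.5]
m = 1.25, f(m) = 2.84375 (+); new bracket [1, 1.25]
m = 1.125, f(m) = 0.769531 (+); new bracket [1, 1.125]
m = 1.0625, f(m) = -0.1519 (−); new bracket [1.0625, 1.125]
m = 1.09375, f(m) = 0.2995 (+); new bracket [1.0625, 1.09375]
m = 1.078125, f(m) = 0.0715 (+); new bracket [1.0625, 1.078125]
m = 1.0703125, f(m) = -0.0407 (−); new bracket [1.0703125, 1.078125]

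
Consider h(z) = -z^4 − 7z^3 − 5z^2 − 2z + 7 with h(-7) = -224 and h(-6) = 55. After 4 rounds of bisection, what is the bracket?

[-6.3125, -6.25]

m = -6.5, h(m) = -53.9375 (−); new bracket [-6.5, -6]
m = -6.25, h(m) = 7.292969 (+); new bracket [-6.5, -6.25]
m = -6.375, h(m) = -21.525635 (−); new bracket [-6.375, -6.25]
m = -6.3125, h(m) = -6.6807 (−); new bracket [-6.3125, -6.25]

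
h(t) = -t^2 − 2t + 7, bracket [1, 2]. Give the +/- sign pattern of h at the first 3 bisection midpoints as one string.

midpoint 1.5: h = 1.75 > 0 → [1.5, 2]
midpoint 1.75: h = 0.4375 > 0 → [1.75, 2]
midpoint 1.875: h = -0.265625 < 0 → [1.75, 1.875]

++-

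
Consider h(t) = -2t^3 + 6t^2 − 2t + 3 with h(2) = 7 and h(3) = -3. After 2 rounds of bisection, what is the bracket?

t = 2.5 gives h = 4.25, positive; keep [2.5, 3]
t = 2.75 gives h = 1.28125, positive; keep [2.75, 3]

[2.75, 3]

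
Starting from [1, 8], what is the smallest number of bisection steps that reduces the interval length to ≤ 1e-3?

13

Width after n steps is 7/2^n. Need 2^n ≥ 7/1e-3 = 7000.
2^12 = 4096 < 7000 ≤ 2^13 = 8192, so n = 13.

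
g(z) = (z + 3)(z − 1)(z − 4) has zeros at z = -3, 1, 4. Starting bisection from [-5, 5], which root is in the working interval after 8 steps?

m = 0, g(m) = 12 (+); new bracket [-5, 0]
m = -2.5, g(m) = 11.375 (+); new bracket [-5, -2.5]
m = -3.75, g(m) = -27.609375 (−); new bracket [-3.75, -2.5]
m = -3.125, g(m) = -3.6738 (−); new bracket [-3.125, -2.5]
m = -2.8125, g(m) = 4.8699 (+); new bracket [-3.125, -2.8125]
m = -2.96875, g(m) = 0.8643 (+); new bracket [-3.125, -2.96875]
m = -3.046875, g(m) = -1.3368 (−); new bracket [-3.046875, -2.96875]
m = -3.0078125, g(m) = -0.2194 (−); new bracket [-3.0078125, -2.96875]

-3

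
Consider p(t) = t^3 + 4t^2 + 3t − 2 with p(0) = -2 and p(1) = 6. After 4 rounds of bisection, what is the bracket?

[0.375, 0.4375]

t = 0.5 gives p = 0.625, positive; keep [0, 0.5]
t = 0.25 gives p = -0.984375, negative; keep [0.25, 0.5]
t = 0.375 gives p = -0.259766, negative; keep [0.375, 0.5]
t = 0.4375 gives p = 0.1619, positive; keep [0.375, 0.4375]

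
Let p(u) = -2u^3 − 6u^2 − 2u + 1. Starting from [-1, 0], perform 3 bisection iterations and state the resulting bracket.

u = -0.5 gives p = 0.75, positive; keep [-1, -0.5]
u = -0.75 gives p = -0.03125, negative; keep [-0.75, -0.5]
u = -0.625 gives p = 0.394531, positive; keep [-0.75, -0.625]

[-0.75, -0.625]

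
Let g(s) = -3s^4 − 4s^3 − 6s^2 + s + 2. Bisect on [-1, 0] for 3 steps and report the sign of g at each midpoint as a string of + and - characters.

+--

m = -0.5, g(m) = 0.3125 (+); new bracket [-1, -0.5]
m = -0.75, g(m) = -1.386719 (−); new bracket [-0.75, -0.5]
m = -0.625, g(m) = -0.449951 (−); new bracket [-0.625, -0.5]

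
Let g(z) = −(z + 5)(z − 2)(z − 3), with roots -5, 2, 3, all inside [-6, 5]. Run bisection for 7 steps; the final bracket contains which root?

-5

midpoint -0.5: g = -39.375 < 0 → [-6, -0.5]
midpoint -3.25: g = -57.421875 < 0 → [-6, -3.25]
midpoint -4.625: g = -18.943359 < 0 → [-6, -4.625]
midpoint -5.3125: g = 18.9954 > 0 → [-5.3125, -4.625]
midpoint -4.96875: g = -1.7354 < 0 → [-5.3125, -4.96875]
midpoint -5.140625: g = 8.1744 > 0 → [-5.140625, -4.96875]
midpoint -5.0546875: g = 3.1075 > 0 → [-5.0546875, -4.96875]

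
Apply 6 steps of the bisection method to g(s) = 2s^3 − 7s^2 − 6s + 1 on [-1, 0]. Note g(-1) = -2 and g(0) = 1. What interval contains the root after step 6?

[-0.84375, -0.828125]

m = -0.5, g(m) = 2 (+); new bracket [-1, -0.5]
m = -0.75, g(m) = 0.71875 (+); new bracket [-1, -0.75]
m = -0.875, g(m) = -0.449219 (−); new bracket [-0.875, -0.75]
m = -0.8125, g(m) = 0.1812 (+); new bracket [-0.875, -0.8125]
m = -0.84375, g(m) = -0.1223 (−); new bracket [-0.84375, -0.8125]
m = -0.828125, g(m) = 0.0324 (+); new bracket [-0.84375, -0.828125]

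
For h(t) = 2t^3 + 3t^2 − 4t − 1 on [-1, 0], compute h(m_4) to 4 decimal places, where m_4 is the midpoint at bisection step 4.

-0.1577

m = -0.5, h(m) = 1.5 (+); new bracket [-0.5, 0]
m = -0.25, h(m) = 0.15625 (+); new bracket [-0.25, 0]
m = -0.125, h(m) = -0.457031 (−); new bracket [-0.25, -0.125]
m = -0.1875, h(m) = -0.1577 (−); new bracket [-0.25, -0.1875]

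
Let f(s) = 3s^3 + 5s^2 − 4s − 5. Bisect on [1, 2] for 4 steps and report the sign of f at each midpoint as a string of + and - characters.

f(1.5) = 10.375 > 0, so the root lies in [1, 1.5]
f(1.25) = 3.671875 > 0, so the root lies in [1, 1.25]
f(1.125) = 1.099609 > 0, so the root lies in [1, 1.125]
f(1.0625) = -0.0071 < 0, so the root lies in [1.0625, 1.125]

+++-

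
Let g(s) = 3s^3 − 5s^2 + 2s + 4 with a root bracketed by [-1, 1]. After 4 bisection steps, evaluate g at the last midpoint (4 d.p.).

g(0) = 4 > 0, so the root lies in [-1, 0]
g(-0.5) = 1.375 > 0, so the root lies in [-1, -0.5]
g(-0.75) = -1.578125 < 0, so the root lies in [-0.75, -0.5]
g(-0.625) = 0.0645 > 0, so the root lies in [-0.75, -0.625]

0.0645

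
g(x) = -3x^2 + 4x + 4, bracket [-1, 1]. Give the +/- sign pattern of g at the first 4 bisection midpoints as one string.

m = 0, g(m) = 4 (+); new bracket [-1, 0]
m = -0.5, g(m) = 1.25 (+); new bracket [-1, -0.5]
m = -0.75, g(m) = -0.6875 (−); new bracket [-0.75, -0.5]
m = -0.625, g(m) = 0.3281 (+); new bracket [-0.75, -0.625]

++-+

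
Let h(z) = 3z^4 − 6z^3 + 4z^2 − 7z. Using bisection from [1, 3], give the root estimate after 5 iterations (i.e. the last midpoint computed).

midpoint 2: h = 2 > 0 → [1, 2]
midpoint 1.5: h = -6.5625 < 0 → [1.5, 2]
midpoint 1.75: h = -4.019531 < 0 → [1.75, 2]
midpoint 1.875: h = -1.5344 < 0 → [1.875, 2]
midpoint 1.9375: h = 0.0894 > 0 → [1.875, 1.9375]

1.9375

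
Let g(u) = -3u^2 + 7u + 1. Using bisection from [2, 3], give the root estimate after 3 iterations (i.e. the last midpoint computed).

2.375

midpoint 2.5: g = -0.25 < 0 → [2, 2.5]
midpoint 2.25: g = 1.5625 > 0 → [2.25, 2.5]
midpoint 2.375: g = 0.703125 > 0 → [2.375, 2.5]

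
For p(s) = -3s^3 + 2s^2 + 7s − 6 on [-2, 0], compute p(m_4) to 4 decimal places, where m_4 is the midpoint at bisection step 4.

0.7793

s = -1 gives p = -8, negative; keep [-2, -1]
s = -1.5 gives p = -1.875, negative; keep [-2, -1.5]
s = -1.75 gives p = 3.953125, positive; keep [-1.75, -1.5]
s = -1.625 gives p = 0.7793, positive; keep [-1.625, -1.5]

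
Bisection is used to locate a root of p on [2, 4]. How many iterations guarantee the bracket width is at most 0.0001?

Width after n steps is 2/2^n. Need 2^n ≥ 2/0.0001 = 20000.
2^14 = 16384 < 20000 ≤ 2^15 = 32768, so n = 15.

15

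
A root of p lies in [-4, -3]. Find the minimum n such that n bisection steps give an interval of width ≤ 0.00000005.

Width after n steps is 1/2^n. Need 2^n ≥ 1/0.00000005 = 20000000.
2^24 = 16777216 < 20000000 ≤ 2^25 = 33554432, so n = 25.

25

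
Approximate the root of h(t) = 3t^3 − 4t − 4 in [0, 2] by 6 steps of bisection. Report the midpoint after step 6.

1.46875

t = 1 gives h = -5, negative; keep [1, 2]
t = 1.5 gives h = 0.125, positive; keep [1, 1.5]
t = 1.25 gives h = -3.140625, negative; keep [1.25, 1.5]
t = 1.375 gives h = -1.7012, negative; keep [1.375, 1.5]
t = 1.4375 gives h = -0.8386, negative; keep [1.4375, 1.5]
t = 1.46875 gives h = -0.3697, negative; keep [1.46875, 1.5]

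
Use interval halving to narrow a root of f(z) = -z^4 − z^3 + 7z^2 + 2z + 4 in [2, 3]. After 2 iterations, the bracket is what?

midpoint 2.5: f = -1.9375 < 0 → [2, 2.5]
midpoint 2.25: f = 6.917969 > 0 → [2.25, 2.5]

[2.25, 2.5]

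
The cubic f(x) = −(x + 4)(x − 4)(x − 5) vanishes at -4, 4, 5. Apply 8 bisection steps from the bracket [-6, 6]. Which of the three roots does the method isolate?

-4

x = 0 gives f = -80, negative; keep [-6, 0]
x = -3 gives f = -56, negative; keep [-6, -3]
x = -4.5 gives f = 40.375, positive; keep [-4.5, -3]
x = -3.75 gives f = -16.9531, negative; keep [-4.5, -3.75]
x = -4.125 gives f = 9.2676, positive; keep [-4.125, -3.75]
x = -3.9375 gives f = -4.4338, negative; keep [-4.125, -3.9375]
x = -4.03125 gives f = 2.2666, positive; keep [-4.03125, -3.9375]
x = -3.984375 gives f = -1.1209, negative; keep [-4.03125, -3.984375]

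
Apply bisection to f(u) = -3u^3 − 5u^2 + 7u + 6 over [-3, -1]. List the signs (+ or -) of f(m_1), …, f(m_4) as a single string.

-+-+

midpoint -2: f = -4 < 0 → [-3, -2]
midpoint -2.5: f = 4.125 > 0 → [-2.5, -2]
midpoint -2.25: f = -0.890625 < 0 → [-2.5, -2.25]
midpoint -2.375: f = 1.3613 > 0 → [-2.375, -2.25]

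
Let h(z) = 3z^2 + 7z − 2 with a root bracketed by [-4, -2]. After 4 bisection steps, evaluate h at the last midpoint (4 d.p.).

z = -3 gives h = 4, positive; keep [-3, -2]
z = -2.5 gives h = -0.75, negative; keep [-3, -2.5]
z = -2.75 gives h = 1.4375, positive; keep [-2.75, -2.5]
z = -2.625 gives h = 0.2969, positive; keep [-2.625, -2.5]

0.2969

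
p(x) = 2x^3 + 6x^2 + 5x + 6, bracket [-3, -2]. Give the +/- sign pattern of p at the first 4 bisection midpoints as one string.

p(-2.5) = -0.25 < 0, so the root lies in [-2.5, -2]
p(-2.25) = 2.34375 > 0, so the root lies in [-2.5, -2.25]
p(-2.375) = 1.175781 > 0, so the root lies in [-2.5, -2.375]
p(-2.4375) = 0.4966 > 0, so the root lies in [-2.5, -2.4375]

-+++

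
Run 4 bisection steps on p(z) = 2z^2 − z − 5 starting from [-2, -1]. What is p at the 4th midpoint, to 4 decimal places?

-0.2422

m = -1.5, p(m) = 1 (+); new bracket [-1.5, -1]
m = -1.25, p(m) = -0.625 (−); new bracket [-1.5, -1.25]
m = -1.375, p(m) = 0.15625 (+); new bracket [-1.375, -1.25]
m = -1.3125, p(m) = -0.2422 (−); new bracket [-1.375, -1.3125]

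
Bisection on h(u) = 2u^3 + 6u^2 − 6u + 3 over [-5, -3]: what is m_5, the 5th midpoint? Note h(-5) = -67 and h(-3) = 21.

m = -4, h(m) = -5 (−); new bracket [-4, -3]
m = -3.5, h(m) = 11.75 (+); new bracket [-4, -3.5]
m = -3.75, h(m) = 4.40625 (+); new bracket [-4, -3.75]
m = -3.875, h(m) = -0.0273 (−); new bracket [-3.875, -3.75]
m = -3.8125, h(m) = 2.2554 (+); new bracket [-3.875, -3.8125]

-3.8125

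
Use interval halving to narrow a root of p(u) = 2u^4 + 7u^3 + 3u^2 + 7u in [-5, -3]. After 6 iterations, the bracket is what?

[-3.375, -3.34375]

p(-4) = 84 > 0, so the root lies in [-4, -3]
p(-3.5) = 12.25 > 0, so the root lies in [-3.5, -3]
p(-3.25) = -8.226562 < 0, so the root lies in [-3.5, -3.25]
p(-3.375) = 0.936 > 0, so the root lies in [-3.375, -3.25]
p(-3.3125) = -3.8996 < 0, so the root lies in [-3.375, -3.3125]
p(-3.34375) = -1.5472 < 0, so the root lies in [-3.375, -3.34375]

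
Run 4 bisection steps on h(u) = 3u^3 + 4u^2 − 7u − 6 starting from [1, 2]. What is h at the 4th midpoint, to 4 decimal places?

1.1145

h(1.5) = 2.625 > 0, so the root lies in [1, 1.5]
h(1.25) = -2.640625 < 0, so the root lies in [1.25, 1.5]
h(1.375) = -0.263672 < 0, so the root lies in [1.375, 1.5]
h(1.4375) = 1.1145 > 0, so the root lies in [1.375, 1.4375]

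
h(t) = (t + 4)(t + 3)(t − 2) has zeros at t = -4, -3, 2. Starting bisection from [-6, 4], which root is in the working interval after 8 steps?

midpoint -1: h = -18 < 0 → [-1, 4]
midpoint 1.5: h = -12.375 < 0 → [1.5, 4]
midpoint 2.75: h = 29.109375 > 0 → [1.5, 2.75]
midpoint 2.125: h = 3.9238 > 0 → [1.5, 2.125]
midpoint 1.8125: h = -5.2449 < 0 → [1.8125, 2.125]
midpoint 1.96875: h = -0.9268 < 0 → [1.96875, 2.125]
midpoint 2.046875: h = 1.4305 > 0 → [1.96875, 2.046875]
midpoint 2.0078125: h = 0.235 > 0 → [1.96875, 2.0078125]

2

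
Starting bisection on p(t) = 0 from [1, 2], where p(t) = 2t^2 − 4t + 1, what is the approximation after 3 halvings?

1.625

t = 1.5 gives p = -0.5, negative; keep [1.5, 2]
t = 1.75 gives p = 0.125, positive; keep [1.5, 1.75]
t = 1.625 gives p = -0.21875, negative; keep [1.625, 1.75]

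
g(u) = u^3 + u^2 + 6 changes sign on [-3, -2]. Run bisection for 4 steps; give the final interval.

g(-2.5) = -3.375 < 0, so the root lies in [-2.5, -2]
g(-2.25) = -0.328125 < 0, so the root lies in [-2.25, -2]
g(-2.125) = 0.919922 > 0, so the root lies in [-2.25, -2.125]
g(-2.1875) = 0.3176 > 0, so the root lies in [-2.25, -2.1875]

[-2.25, -2.1875]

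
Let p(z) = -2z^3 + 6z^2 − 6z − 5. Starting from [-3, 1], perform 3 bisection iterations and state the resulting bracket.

[-1, -0.5]

m = -1, p(m) = 9 (+); new bracket [-1, 1]
m = 0, p(m) = -5 (−); new bracket [-1, 0]
m = -0.5, p(m) = -0.25 (−); new bracket [-1, -0.5]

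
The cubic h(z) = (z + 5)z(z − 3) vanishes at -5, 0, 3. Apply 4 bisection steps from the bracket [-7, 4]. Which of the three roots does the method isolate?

midpoint -1.5: h = 23.625 > 0 → [-7, -1.5]
midpoint -4.25: h = 23.109375 > 0 → [-7, -4.25]
midpoint -5.625: h = -30.322266 < 0 → [-5.625, -4.25]
midpoint -4.9375: h = 2.4495 > 0 → [-5.625, -4.9375]

-5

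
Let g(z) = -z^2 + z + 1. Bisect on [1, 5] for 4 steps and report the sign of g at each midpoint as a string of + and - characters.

z = 3 gives g = -5, negative; keep [1, 3]
z = 2 gives g = -1, negative; keep [1, 2]
z = 1.5 gives g = 0.25, positive; keep [1.5, 2]
z = 1.75 gives g = -0.3125, negative; keep [1.5, 1.75]

--+-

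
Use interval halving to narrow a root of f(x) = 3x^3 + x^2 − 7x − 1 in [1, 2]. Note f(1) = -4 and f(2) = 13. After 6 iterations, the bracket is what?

midpoint 1.5: f = 0.875 > 0 → [1, 1.5]
midpoint 1.25: f = -2.328125 < 0 → [1.25, 1.5]
midpoint 1.375: f = -0.935547 < 0 → [1.375, 1.5]
midpoint 1.4375: f = -0.0847 < 0 → [1.4375, 1.5]
midpoint 1.46875: f = 0.3813 > 0 → [1.4375, 1.46875]
midpoint 1.453125: f = 0.1448 > 0 → [1.4375, 1.453125]

[1.4375, 1.453125]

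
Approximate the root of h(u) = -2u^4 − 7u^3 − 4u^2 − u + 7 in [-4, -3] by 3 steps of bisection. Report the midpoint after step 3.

midpoint -3.5: h = -38.5 < 0 → [-3.5, -3]
midpoint -3.25: h = -14.835938 < 0 → [-3.25, -3]
midpoint -3.125: h = -6.049316 < 0 → [-3.125, -3]

-3.125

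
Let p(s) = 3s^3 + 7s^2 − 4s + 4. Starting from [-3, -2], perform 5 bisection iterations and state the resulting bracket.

[-2.96875, -2.9375]

s = -2.5 gives p = 10.875, positive; keep [-3, -2.5]
s = -2.75 gives p = 5.546875, positive; keep [-3, -2.75]
s = -2.875 gives p = 2.068359, positive; keep [-3, -2.875]
s = -2.9375 gives p = 0.1101, positive; keep [-3, -2.9375]
s = -2.96875 gives p = -0.9257, negative; keep [-2.96875, -2.9375]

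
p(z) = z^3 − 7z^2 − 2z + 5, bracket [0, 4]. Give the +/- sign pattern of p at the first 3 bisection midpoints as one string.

midpoint 2: p = -19 < 0 → [0, 2]
midpoint 1: p = -3 < 0 → [0, 1]
midpoint 0.5: p = 2.375 > 0 → [0.5, 1]

--+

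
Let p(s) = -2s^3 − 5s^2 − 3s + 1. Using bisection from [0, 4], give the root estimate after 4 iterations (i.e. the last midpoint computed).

0.25

m = 2, p(m) = -41 (−); new bracket [0, 2]
m = 1, p(m) = -9 (−); new bracket [0, 1]
m = 0.5, p(m) = -2 (−); new bracket [0, 0.5]
m = 0.25, p(m) = -0.0938 (−); new bracket [0, 0.25]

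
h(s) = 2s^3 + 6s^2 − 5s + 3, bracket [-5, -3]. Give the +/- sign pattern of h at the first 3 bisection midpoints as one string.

s = -4 gives h = -9, negative; keep [-4, -3]
s = -3.5 gives h = 8.25, positive; keep [-4, -3.5]
s = -3.75 gives h = 0.65625, positive; keep [-4, -3.75]

-++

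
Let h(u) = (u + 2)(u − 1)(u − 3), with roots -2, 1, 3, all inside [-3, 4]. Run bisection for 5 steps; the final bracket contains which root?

-2

u = 0.5 gives h = 3.125, positive; keep [-3, 0.5]
u = -1.25 gives h = 7.171875, positive; keep [-3, -1.25]
u = -2.125 gives h = -2.001953, negative; keep [-2.125, -1.25]
u = -1.6875 gives h = 3.9368, positive; keep [-2.125, -1.6875]
u = -1.90625 gives h = 1.3368, positive; keep [-2.125, -1.90625]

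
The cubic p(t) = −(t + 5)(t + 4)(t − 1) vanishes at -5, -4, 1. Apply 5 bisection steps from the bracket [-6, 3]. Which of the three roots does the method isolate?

midpoint -1.5: p = 21.875 > 0 → [-1.5, 3]
midpoint 0.75: p = 6.828125 > 0 → [0.75, 3]
midpoint 1.875: p = -35.341797 < 0 → [0.75, 1.875]
midpoint 1.3125: p = -10.4797 < 0 → [0.75, 1.3125]
midpoint 1.03125: p = -0.9483 < 0 → [0.75, 1.03125]

1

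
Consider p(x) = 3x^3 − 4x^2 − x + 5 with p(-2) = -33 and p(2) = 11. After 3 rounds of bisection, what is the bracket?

p(0) = 5 > 0, so the root lies in [-2, 0]
p(-1) = -1 < 0, so the root lies in [-1, 0]
p(-0.5) = 4.125 > 0, so the root lies in [-1, -0.5]

[-1, -0.5]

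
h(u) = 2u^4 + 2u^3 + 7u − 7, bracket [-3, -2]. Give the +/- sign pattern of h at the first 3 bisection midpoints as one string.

h(-2.5) = 22.375 > 0, so the root lies in [-2.5, -2]
h(-2.25) = 5.726562 > 0, so the root lies in [-2.25, -2]
h(-2.125) = -0.284668 < 0, so the root lies in [-2.25, -2.125]

++-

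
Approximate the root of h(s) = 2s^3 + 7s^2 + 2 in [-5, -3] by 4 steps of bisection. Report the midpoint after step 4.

midpoint -4: h = -14 < 0 → [-4, -3]
midpoint -3.5: h = 2 > 0 → [-4, -3.5]
midpoint -3.75: h = -5.03125 < 0 → [-3.75, -3.5]
midpoint -3.625: h = -1.2852 < 0 → [-3.625, -3.5]

-3.625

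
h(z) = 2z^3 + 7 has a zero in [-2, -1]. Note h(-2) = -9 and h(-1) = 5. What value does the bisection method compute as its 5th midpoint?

-1.53125

midpoint -1.5: h = 0.25 > 0 → [-2, -1.5]
midpoint -1.75: h = -3.71875 < 0 → [-1.75, -1.5]
midpoint -1.625: h = -1.582031 < 0 → [-1.625, -1.5]
midpoint -1.5625: h = -0.6294 < 0 → [-1.5625, -1.5]
midpoint -1.53125: h = -0.1807 < 0 → [-1.53125, -1.5]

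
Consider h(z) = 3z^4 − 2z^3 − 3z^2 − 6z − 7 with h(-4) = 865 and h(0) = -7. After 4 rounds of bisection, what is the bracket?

[-1, -0.75]

h(-2) = 57 > 0, so the root lies in [-2, 0]
h(-1) = 1 > 0, so the root lies in [-1, 0]
h(-0.5) = -4.3125 < 0, so the root lies in [-1, -0.5]
h(-0.75) = -2.3945 < 0, so the root lies in [-1, -0.75]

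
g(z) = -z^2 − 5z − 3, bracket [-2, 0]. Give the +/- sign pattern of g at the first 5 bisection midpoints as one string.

+-+--

z = -1 gives g = 1, positive; keep [-1, 0]
z = -0.5 gives g = -0.75, negative; keep [-1, -0.5]
z = -0.75 gives g = 0.1875, positive; keep [-0.75, -0.5]
z = -0.625 gives g = -0.2656, negative; keep [-0.75, -0.625]
z = -0.6875 gives g = -0.0352, negative; keep [-0.75, -0.6875]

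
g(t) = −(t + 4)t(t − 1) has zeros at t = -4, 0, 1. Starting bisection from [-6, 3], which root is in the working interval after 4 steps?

-4

m = -1.5, g(m) = -9.375 (−); new bracket [-6, -1.5]
m = -3.75, g(m) = -4.453125 (−); new bracket [-6, -3.75]
m = -4.875, g(m) = 25.060547 (+); new bracket [-4.875, -3.75]
m = -4.3125, g(m) = 7.1594 (+); new bracket [-4.3125, -3.75]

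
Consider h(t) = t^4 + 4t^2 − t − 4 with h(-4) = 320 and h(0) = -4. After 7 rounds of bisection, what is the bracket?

t = -2 gives h = 30, positive; keep [-2, 0]
t = -1 gives h = 2, positive; keep [-1, 0]
t = -0.5 gives h = -2.4375, negative; keep [-1, -0.5]
t = -0.75 gives h = -0.6836, negative; keep [-1, -0.75]
t = -0.875 gives h = 0.5237, positive; keep [-0.875, -0.75]
t = -0.8125 gives h = -0.1111, negative; keep [-0.875, -0.8125]
t = -0.84375 gives h = 0.1982, positive; keep [-0.84375, -0.8125]

[-0.84375, -0.8125]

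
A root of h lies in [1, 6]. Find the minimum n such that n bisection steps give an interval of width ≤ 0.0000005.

24

Width after n steps is 5/2^n. Need 2^n ≥ 5/0.0000005 = 10000000.
2^23 = 8388608 < 10000000 ≤ 2^24 = 16777216, so n = 24.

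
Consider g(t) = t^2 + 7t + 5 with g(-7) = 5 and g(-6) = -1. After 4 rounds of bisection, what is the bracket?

[-6.25, -6.1875]

m = -6.5, g(m) = 1.75 (+); new bracket [-6.5, -6]
m = -6.25, g(m) = 0.3125 (+); new bracket [-6.25, -6]
m = -6.125, g(m) = -0.359375 (−); new bracket [-6.25, -6.125]
m = -6.1875, g(m) = -0.0273 (−); new bracket [-6.25, -6.1875]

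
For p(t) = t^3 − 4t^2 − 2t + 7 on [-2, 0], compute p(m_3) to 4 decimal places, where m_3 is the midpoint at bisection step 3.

1.2969

midpoint -1: p = 4 > 0 → [-2, -1]
midpoint -1.5: p = -2.375 < 0 → [-1.5, -1]
midpoint -1.25: p = 1.296875 > 0 → [-1.5, -1.25]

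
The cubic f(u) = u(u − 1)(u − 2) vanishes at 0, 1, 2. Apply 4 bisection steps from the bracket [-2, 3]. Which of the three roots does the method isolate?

0

m = 0.5, f(m) = 0.375 (+); new bracket [-2, 0.5]
m = -0.75, f(m) = -3.609375 (−); new bracket [-0.75, 0.5]
m = -0.125, f(m) = -0.298828 (−); new bracket [-0.125, 0.5]
m = 0.1875, f(m) = 0.2761 (+); new bracket [-0.125, 0.1875]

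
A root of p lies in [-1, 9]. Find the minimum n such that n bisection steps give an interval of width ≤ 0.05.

8

Width after n steps is 10/2^n. Need 2^n ≥ 10/0.05 = 200.
2^7 = 128 < 200 ≤ 2^8 = 256, so n = 8.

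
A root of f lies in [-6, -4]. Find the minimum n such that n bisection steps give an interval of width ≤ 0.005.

Width after n steps is 2/2^n. Need 2^n ≥ 2/0.005 = 400.
2^8 = 256 < 400 ≤ 2^9 = 512, so n = 9.

9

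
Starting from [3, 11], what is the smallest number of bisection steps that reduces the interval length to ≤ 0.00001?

Width after n steps is 8/2^n. Need 2^n ≥ 8/0.00001 = 800000.
2^19 = 524288 < 800000 ≤ 2^20 = 1048576, so n = 20.

20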